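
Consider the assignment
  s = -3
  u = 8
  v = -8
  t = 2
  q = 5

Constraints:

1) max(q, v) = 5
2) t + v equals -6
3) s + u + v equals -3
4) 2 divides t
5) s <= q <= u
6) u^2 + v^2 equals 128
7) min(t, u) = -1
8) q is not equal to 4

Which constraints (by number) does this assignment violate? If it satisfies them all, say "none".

1) max(5, -8) = 5  yes
2) t + v = 2 + (-8) = -6  yes
3) s + u + v = -3 + 8 + (-8) = -3  yes
4) 2 / 2 = 1, so 2 divides 2  yes
5) values -3 <= 5 <= 8  yes
6) u^2 + v^2 = 8^2 + (-8)^2 = 64 + 64 = 128  yes
7) min(2, 8) = 2, not -1  no
8) q = 5, and 5 ≠ 4  yes

Violated: 7.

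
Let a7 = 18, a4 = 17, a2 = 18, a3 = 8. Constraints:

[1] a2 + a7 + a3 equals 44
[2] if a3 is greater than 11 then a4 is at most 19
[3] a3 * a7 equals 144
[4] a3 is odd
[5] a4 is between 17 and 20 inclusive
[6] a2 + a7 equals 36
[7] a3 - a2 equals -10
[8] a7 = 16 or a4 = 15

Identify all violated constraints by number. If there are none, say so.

[1] a2 + a7 + a3 = 18 + 18 + 8 = 44  yes
[2] a3 = 8, not > 11; antecedent false, conditional vacuously true  yes
[3] a3 * a7 = 8 * 18 = 144  yes
[4] a3 = 8 is even  no
[5] a4 = 17 lies in [17, 20]  yes
[6] a2 + a7 = 18 + 18 = 36  yes
[7] a3 - a2 = 8 - 18 = -10  yes
[8] a7 = 18 ≠ 16 and a4 = 17 ≠ 15; both disjuncts false  no

The assignment fails constraints 4 and 8.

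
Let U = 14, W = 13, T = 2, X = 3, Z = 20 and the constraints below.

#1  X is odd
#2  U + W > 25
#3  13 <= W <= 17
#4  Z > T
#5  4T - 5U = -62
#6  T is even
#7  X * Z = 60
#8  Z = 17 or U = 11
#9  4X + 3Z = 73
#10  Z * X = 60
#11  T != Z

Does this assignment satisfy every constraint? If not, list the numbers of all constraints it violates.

Constraints 8 and 9 are violated.

#1 X = 3 is odd — holds.
#2 U + W = 14 + 13 = 27; 27 > 25 — holds.
#3 W = 13 lies in [13, 17] — holds.
#4 Z = 20, T = 2; 20 > 2 — holds.
#5 4T - 5U = 4(2) - 5(14) = -62 — holds.
#6 T = 2 is even — holds.
#7 X * Z = 3 * 20 = 60 — holds.
#8 Z = 20 ≠ 17 and U = 14 ≠ 11; both disjuncts false — does not hold.
#9 4X + 3Z = 4(3) + 3(20) = 72, not 73 — does not hold.
#10 Z * X = 20 * 3 = 60 — holds.
#11 T = 2, Z = 20; distinct — holds.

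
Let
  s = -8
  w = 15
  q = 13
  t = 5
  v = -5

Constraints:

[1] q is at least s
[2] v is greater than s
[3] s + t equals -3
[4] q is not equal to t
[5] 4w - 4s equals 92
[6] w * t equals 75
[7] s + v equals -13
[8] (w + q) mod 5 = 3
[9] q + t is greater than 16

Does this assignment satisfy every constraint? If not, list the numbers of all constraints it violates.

[1] q = 13, s = -8; 13 ≥ -8 — OK.
[2] v = -5, s = -8; -5 > -8 — OK.
[3] s + t = -8 + 5 = -3 — OK.
[4] q = 13, t = 5; distinct — OK.
[5] 4w - 4s = 4(15) - 4(-8) = 92 — OK.
[6] w * t = 15 * 5 = 75 — OK.
[7] s + v = -8 + (-5) = -13 — OK.
[8] w + q = 28; 28 mod 5 = 3 — OK.
[9] q + t = 13 + 5 = 18; 18 > 16 — OK.

The assignment satisfies every constraint.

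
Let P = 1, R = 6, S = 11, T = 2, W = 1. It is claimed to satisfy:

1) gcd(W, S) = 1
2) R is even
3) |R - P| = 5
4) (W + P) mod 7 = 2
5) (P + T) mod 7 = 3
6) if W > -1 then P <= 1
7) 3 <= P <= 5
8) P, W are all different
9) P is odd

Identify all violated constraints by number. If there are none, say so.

1) gcd(1, 11) = 1  ✔
2) R = 6 is even  ✔
3) |6 - 1| = 5  ✔
4) W + P = 2; 2 mod 7 = 2  ✔
5) P + T = 3; 3 mod 7 = 3  ✔
6) W = 1 > -1, so we need P ≤ 1; P = 1 ≤ 1  ✔
7) P = 1 is outside [3, 5]  ✘
8) P = W = 1, not all different  ✘
9) P = 1 is odd  ✔

The assignment fails constraints 7 and 8.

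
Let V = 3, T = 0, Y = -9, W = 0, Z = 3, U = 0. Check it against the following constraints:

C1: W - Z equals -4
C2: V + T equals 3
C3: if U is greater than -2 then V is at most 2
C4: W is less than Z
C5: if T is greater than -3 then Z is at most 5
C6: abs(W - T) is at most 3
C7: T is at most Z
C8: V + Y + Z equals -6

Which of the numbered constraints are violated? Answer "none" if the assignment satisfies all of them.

C1: W - Z = 0 - 3 = -3, not -4  fails
C2: V + T = 3 + 0 = 3  holds
C3: U = 0 > -2, so we need V ≤ 2; but V = 3 > 2  fails
C4: W = 0, Z = 3; 0 < 3  holds
C5: T = 0 > -3, so we need Z ≤ 5; Z = 3 ≤ 5  holds
C6: abs(0 - 0) = 0; 0 ≤ 3  holds
C7: T = 0, Z = 3; 0 ≤ 3  holds
C8: V + Y + Z = 3 + (-9) + 3 = -3, not -6  fails

The assignment fails constraints 1, 3, 8.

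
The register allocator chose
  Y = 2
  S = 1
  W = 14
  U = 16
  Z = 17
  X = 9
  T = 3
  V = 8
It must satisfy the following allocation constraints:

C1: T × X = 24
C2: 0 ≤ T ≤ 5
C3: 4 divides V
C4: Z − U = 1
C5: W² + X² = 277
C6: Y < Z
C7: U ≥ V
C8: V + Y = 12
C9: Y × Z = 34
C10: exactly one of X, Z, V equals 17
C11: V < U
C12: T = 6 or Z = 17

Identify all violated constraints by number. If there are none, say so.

Violated: 1, 8.

C1: T × X = 3 × 9 = 27, not 24  FAIL
C2: T = 3 lies in [0, 5]  OK
C3: 8 / 4 = 2, so 4 divides 8  OK
C4: Z − U = 17 − 16 = 1  OK
C5: W² + X² = 14² + 9² = 196 + 81 = 277  OK
C6: Y = 2, Z = 17; 2 < 17  OK
C7: U = 16, V = 8; 16 ≥ 8  OK
C8: V + Y = 8 + 2 = 10, not 12  FAIL
C9: Y × Z = 2 × 17 = 34  OK
C10: X=9, Z=17, V=8; 1 of them equals 17  OK
C11: V = 8, U = 16; 8 < 16  OK
C12: T = 3 ≠ 6, but Z = 17 = 17 (second disjunct)  OK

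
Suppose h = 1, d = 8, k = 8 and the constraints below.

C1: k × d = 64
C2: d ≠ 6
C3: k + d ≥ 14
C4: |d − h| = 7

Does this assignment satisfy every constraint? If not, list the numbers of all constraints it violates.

C1: k × d = 8 × 8 = 64 — satisfied.
C2: d = 8, and 8 ≠ 6 — satisfied.
C3: k + d = 8 + 8 = 16; 16 ≥ 14 — satisfied.
C4: |8 − 1| = 7 — satisfied.

Yes — all constraints hold.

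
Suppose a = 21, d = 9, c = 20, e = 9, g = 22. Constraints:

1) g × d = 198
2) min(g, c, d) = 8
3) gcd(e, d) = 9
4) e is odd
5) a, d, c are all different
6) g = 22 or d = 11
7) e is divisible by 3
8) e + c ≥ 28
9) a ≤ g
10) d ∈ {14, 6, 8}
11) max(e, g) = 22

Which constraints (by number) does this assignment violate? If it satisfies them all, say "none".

1) g × d = 22 × 9 = 198 — OK.
2) min(22, 20, 9) = 9, not 8 — violated.
3) gcd(9, 9) = 9 — OK.
4) e = 9 is odd — OK.
5) values 21, 9, 20 are pairwise distinct — OK.
6) g = 22 = 22 (first disjunct) — OK.
7) 9 / 3 = 3, so 3 divides 9 — OK.
8) e + c = 9 + 20 = 29; 29 ≥ 28 — OK.
9) a = 21, g = 22; 21 ≤ 22 — OK.
10) d = 9 is not in {14, 6, 8} — violated.
11) max(9, 22) = 22 — OK.

Constraints 2, 10 are violated.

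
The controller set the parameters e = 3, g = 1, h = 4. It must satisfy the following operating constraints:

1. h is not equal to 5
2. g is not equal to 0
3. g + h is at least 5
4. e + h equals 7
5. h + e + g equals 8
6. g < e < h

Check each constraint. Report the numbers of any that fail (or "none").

1. h = 4, and 4 ≠ 5 — holds.
2. g = 1, and 1 ≠ 0 — holds.
3. g + h = 1 + 4 = 5; 5 ≥ 5 — holds.
4. e + h = 3 + 4 = 7 — holds.
5. h + e + g = 4 + 3 + 1 = 8 — holds.
6. values 1 < 3 < 4 — holds.

None — every constraint holds.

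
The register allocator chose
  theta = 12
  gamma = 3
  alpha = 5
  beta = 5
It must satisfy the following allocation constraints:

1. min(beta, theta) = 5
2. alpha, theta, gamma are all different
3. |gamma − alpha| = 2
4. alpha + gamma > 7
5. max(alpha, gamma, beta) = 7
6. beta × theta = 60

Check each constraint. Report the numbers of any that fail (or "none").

1. min(5, 12) = 5 — holds.
2. values 5, 12, 3 are pairwise distinct — holds.
3. |3 − 5| = 2 — holds.
4. alpha + gamma = 5 + 3 = 8; 8 > 7 — holds.
5. max(5, 3, 5) = 5, not 7 — fails.
6. beta × theta = 5 × 12 = 60 — holds.

No — constraint 5 is not satisfied.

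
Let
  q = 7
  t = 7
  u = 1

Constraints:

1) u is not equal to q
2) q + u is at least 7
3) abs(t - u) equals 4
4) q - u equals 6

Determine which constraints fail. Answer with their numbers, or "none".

Violated: 3.

1) u = 1, q = 7; distinct  OK
2) q + u = 7 + 1 = 8; 8 ≥ 7  OK
3) abs(7 - 1) = 6, not 4  FAIL
4) q - u = 7 - 1 = 6  OK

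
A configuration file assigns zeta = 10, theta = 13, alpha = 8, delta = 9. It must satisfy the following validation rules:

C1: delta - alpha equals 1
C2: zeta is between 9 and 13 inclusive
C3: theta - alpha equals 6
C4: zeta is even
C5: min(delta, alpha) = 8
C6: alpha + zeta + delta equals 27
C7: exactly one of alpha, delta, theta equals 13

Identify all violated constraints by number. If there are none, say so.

The assignment fails constraint 3.

C1: delta - alpha = 9 - 8 = 1  true
C2: zeta = 10 lies in [9, 13]  true
C3: theta - alpha = 13 - 8 = 5, not 6  false
C4: zeta = 10 is even  true
C5: min(9, 8) = 8  true
C6: alpha + zeta + delta = 8 + 10 + 9 = 27  true
C7: alpha=8, delta=9, theta=13; 1 of them equals 13  true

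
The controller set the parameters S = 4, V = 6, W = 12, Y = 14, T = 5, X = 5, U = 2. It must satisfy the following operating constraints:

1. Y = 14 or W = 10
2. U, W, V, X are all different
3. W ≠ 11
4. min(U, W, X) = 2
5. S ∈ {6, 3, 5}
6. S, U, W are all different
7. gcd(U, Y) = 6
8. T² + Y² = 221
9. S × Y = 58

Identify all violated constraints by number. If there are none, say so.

Violated: 5, 7, and 9.

1. Y = 14 = 14 (first disjunct) — holds.
2. values 2, 12, 6, 5 are pairwise distinct — holds.
3. W = 12, and 12 ≠ 11 — holds.
4. min(2, 12, 5) = 2 — holds.
5. S = 4 is not in {6, 3, 5} — does not hold.
6. values 4, 2, 12 are pairwise distinct — holds.
7. gcd(2, 14) = 2, not 6 — does not hold.
8. T² + Y² = 5² + 14² = 25 + 196 = 221 — holds.
9. S × Y = 4 × 14 = 56, not 58 — does not hold.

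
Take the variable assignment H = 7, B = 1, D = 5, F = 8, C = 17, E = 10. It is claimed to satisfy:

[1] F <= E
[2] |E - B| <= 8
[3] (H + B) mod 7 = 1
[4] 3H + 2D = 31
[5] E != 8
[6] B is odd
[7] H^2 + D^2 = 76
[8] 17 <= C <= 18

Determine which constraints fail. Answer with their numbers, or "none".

Constraints 2, 7 do not hold.

[1] F = 8, E = 10; 8 ≤ 10  yes
[2] |10 - 1| = 9; 9 > 8, exceeds bound 8  no
[3] H + B = 8; 8 mod 7 = 1  yes
[4] 3H + 2D = 3(7) + 2(5) = 31  yes
[5] E = 10, and 10 ≠ 8  yes
[6] B = 1 is odd  yes
[7] H^2 + D^2 = 7^2 + 5^2 = 49 + 25 = 74, not 76  no
[8] C = 17 lies in [17, 18]  yes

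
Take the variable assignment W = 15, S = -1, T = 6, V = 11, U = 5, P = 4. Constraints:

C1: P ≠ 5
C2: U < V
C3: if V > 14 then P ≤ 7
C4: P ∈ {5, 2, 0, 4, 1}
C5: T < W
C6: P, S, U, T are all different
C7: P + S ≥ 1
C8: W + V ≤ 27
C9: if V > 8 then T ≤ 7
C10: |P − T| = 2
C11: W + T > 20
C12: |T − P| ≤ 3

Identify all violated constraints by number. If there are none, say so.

C1: P = 4, and 4 ≠ 5 — satisfied.
C2: U = 5, V = 11; 5 < 11 — satisfied.
C3: V = 11, not > 14; antecedent false, conditional vacuously true — satisfied.
C4: P = 4 is in {5, 2, 0, 4, 1} — satisfied.
C5: T = 6, W = 15; 6 < 15 — satisfied.
C6: values 4, -1, 5, 6 are pairwise distinct — satisfied.
C7: P + S = 4 + (-1) = 3; 3 ≥ 1 — satisfied.
C8: W + V = 15 + 11 = 26; 26 ≤ 27 — satisfied.
C9: V = 11 > 8, so we need T ≤ 7; T = 6 ≤ 7 — satisfied.
C10: |4 − 6| = 2 — satisfied.
C11: W + T = 15 + 6 = 21; 21 > 20 — satisfied.
C12: |6 − 4| = 2; 2 ≤ 3 — satisfied.

No violations.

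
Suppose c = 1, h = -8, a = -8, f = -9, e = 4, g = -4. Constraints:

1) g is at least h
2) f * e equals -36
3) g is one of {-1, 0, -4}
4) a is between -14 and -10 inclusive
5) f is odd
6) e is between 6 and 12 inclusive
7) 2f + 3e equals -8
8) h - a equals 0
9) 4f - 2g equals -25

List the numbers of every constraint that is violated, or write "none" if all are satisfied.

1) g = -4, h = -8; -4 ≥ -8  holds
2) f * e = -9 * 4 = -36  holds
3) g = -4 is in {-1, 0, -4}  holds
4) a = -8 is outside [-14, -10]  fails
5) f = -9 is odd  holds
6) e = 4 is outside [6, 12]  fails
7) 2f + 3e = 2(-9) + 3(4) = -6, not -8  fails
8) h - a = -8 - (-8) = 0  holds
9) 4f - 2g = 4(-9) - 2(-4) = -28, not -25  fails

Constraints 4, 6, 7, 9 do not hold.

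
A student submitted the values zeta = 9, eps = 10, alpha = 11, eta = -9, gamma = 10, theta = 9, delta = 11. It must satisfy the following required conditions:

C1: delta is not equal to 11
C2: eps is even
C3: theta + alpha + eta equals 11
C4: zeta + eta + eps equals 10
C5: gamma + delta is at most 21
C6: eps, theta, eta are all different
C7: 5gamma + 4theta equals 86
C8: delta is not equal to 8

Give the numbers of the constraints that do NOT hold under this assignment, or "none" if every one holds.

C1: delta = 11, but 11 is required to differ — violated.
C2: eps = 10 is even — satisfied.
C3: theta + alpha + eta = 9 + 11 + (-9) = 11 — satisfied.
C4: zeta + eta + eps = 9 + (-9) + 10 = 10 — satisfied.
C5: gamma + delta = 10 + 11 = 21; 21 ≤ 21 — satisfied.
C6: values 10, 9, -9 are pairwise distinct — satisfied.
C7: 5gamma + 4theta = 5(10) + 4(9) = 86 — satisfied.
C8: delta = 11, and 11 ≠ 8 — satisfied.

Violated: 1.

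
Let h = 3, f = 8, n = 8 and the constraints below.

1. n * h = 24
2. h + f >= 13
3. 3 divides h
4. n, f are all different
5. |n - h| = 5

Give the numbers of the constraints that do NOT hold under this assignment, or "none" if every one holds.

No — constraints 2 and 4 are not satisfied.

1. n * h = 8 * 3 = 24  yes
2. h + f = 3 + 8 = 11; 11 < 13, bound 13 not met  no
3. 3 / 3 = 1, so 3 divides 3  yes
4. n = f = 8, not all different  no
5. |8 - 3| = 5  yes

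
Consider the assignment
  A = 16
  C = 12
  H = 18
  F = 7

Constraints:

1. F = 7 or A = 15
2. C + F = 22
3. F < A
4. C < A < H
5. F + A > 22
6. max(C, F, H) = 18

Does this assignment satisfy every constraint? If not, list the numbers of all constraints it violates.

1. F = 7 = 7 (first disjunct)  yes
2. C + F = 12 + 7 = 19, not 22  no
3. F = 7, A = 16; 7 < 16  yes
4. values 12 < 16 < 18  yes
5. F + A = 7 + 16 = 23; 23 > 22  yes
6. max(12, 7, 18) = 18  yes

Constraint 2 does not hold.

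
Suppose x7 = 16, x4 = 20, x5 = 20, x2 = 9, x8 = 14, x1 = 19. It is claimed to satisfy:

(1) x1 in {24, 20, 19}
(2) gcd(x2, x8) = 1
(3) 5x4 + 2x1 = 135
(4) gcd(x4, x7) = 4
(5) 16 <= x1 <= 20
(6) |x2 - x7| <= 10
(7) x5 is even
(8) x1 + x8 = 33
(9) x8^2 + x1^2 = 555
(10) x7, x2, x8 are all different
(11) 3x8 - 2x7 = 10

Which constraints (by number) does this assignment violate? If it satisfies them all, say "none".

The assignment fails constraints 3 and 9.

(1) x1 = 19 is in {24, 20, 19}  holds
(2) gcd(9, 14) = 1  holds
(3) 5x4 + 2x1 = 5(20) + 2(19) = 138, not 135  fails
(4) gcd(20, 16) = 4  holds
(5) x1 = 19 lies in [16, 20]  holds
(6) |9 - 16| = 7; 7 ≤ 10  holds
(7) x5 = 20 is even  holds
(8) x1 + x8 = 19 + 14 = 33  holds
(9) x8^2 + x1^2 = 14^2 + 19^2 = 196 + 361 = 557, not 555  fails
(10) values 16, 9, 14 are pairwise distinct  holds
(11) 3x8 - 2x7 = 3(14) - 2(16) = 10  holds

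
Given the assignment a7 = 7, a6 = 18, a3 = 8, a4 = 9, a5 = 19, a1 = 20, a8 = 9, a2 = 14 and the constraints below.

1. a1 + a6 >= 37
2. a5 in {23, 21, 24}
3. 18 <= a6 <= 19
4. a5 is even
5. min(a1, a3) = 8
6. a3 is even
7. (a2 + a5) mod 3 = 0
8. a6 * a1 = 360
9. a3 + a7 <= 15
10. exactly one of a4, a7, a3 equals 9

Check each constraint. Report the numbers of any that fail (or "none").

No — constraints 2 and 4 are not satisfied.

1. a1 + a6 = 20 + 18 = 38; 38 ≥ 37  yes
2. a5 = 19 is not in {23, 21, 24}  no
3. a6 = 18 lies in [18, 19]  yes
4. a5 = 19 is odd  no
5. min(20, 8) = 8  yes
6. a3 = 8 is even  yes
7. a2 + a5 = 33; 33 mod 3 = 0  yes
8. a6 * a1 = 18 * 20 = 360  yes
9. a3 + a7 = 8 + 7 = 15; 15 ≤ 15  yes
10. a4=9, a7=7, a3=8; 1 of them equals 9  yes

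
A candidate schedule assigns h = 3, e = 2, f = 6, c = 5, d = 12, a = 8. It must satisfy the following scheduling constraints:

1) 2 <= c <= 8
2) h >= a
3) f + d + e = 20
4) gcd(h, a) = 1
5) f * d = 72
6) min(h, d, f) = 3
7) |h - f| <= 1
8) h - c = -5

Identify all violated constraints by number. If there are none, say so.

No — constraints 2, 7, 8 are not satisfied.

1) c = 5 lies in [2, 8] — OK.
2) h = 3, a = 8; 3 < 8 (want ≥) — violated.
3) f + d + e = 6 + 12 + 2 = 20 — OK.
4) gcd(3, 8) = 1 — OK.
5) f * d = 6 * 12 = 72 — OK.
6) min(3, 12, 6) = 3 — OK.
7) |3 - 6| = 3; 3 > 1, exceeds bound 1 — violated.
8) h - c = 3 - 5 = -2, not -5 — violated.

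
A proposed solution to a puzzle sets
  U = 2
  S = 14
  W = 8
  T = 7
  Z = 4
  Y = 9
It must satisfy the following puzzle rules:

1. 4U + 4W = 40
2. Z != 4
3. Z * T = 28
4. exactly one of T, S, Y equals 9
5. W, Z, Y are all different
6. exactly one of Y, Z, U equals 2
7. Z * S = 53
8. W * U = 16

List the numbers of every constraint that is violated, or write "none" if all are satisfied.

Constraints 2, 7 are violated.

1. 4U + 4W = 4(2) + 4(8) = 40 — holds.
2. Z = 4, but 4 is required to differ — fails.
3. Z * T = 4 * 7 = 28 — holds.
4. T=7, S=14, Y=9; 1 of them equals 9 — holds.
5. values 8, 4, 9 are pairwise distinct — holds.
6. Y=9, Z=4, U=2; 1 of them equals 2 — holds.
7. Z * S = 4 * 14 = 56, not 53 — fails.
8. W * U = 8 * 2 = 16 — holds.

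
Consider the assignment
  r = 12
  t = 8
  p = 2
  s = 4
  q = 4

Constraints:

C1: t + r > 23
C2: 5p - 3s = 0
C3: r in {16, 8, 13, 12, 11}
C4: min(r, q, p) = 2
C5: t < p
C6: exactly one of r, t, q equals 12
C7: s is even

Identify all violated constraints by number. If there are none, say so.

Constraints 1, 2, and 5 do not hold.

C1: t + r = 8 + 12 = 20; 20 ≤ 23, bound 23 not met  no
C2: 5p - 3s = 5(2) - 3(4) = -2, not 0  no
C3: r = 12 is in {16, 8, 13, 12, 11}  yes
C4: min(12, 4, 2) = 2  yes
C5: t = 8, p = 2; 8 ≥ 2 (want <)  no
C6: r=12, t=8, q=4; 1 of them equals 12  yes
C7: s = 4 is even  yes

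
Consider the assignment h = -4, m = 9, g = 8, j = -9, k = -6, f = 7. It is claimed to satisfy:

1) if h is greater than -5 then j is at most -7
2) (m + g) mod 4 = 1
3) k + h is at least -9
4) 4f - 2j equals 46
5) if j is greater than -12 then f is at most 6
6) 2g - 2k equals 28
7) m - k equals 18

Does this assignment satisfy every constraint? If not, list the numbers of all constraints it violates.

1) h = -4 > -5, so we need j ≤ -7; j = -9 ≤ -7 — holds.
2) m + g = 17; 17 mod 4 = 1 — holds.
3) k + h = -6 + (-4) = -10; -10 < -9, bound -9 not met — fails.
4) 4f - 2j = 4(7) - 2(-9) = 46 — holds.
5) j = -9 > -12, so we need f ≤ 6; but f = 7 > 6 — fails.
6) 2g - 2k = 2(8) - 2(-6) = 28 — holds.
7) m - k = 9 - (-6) = 15, not 18 — fails.

No — constraints 3, 5, 7 are not satisfied.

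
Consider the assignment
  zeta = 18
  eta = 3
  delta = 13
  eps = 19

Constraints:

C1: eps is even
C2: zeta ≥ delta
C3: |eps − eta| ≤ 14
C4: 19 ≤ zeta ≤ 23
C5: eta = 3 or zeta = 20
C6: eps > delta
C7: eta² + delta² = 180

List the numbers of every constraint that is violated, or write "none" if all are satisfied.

C1: eps = 19 is odd  false
C2: zeta = 18, delta = 13; 18 ≥ 13  true
C3: |19 − 3| = 16; 16 > 14, exceeds bound 14  false
C4: zeta = 18 is outside [19, 23]  false
C5: eta = 3 = 3 (first disjunct)  true
C6: eps = 19, delta = 13; 19 > 13  true
C7: eta² + delta² = 3² + 13² = 9 + 169 = 178, not 180  false

No — constraints 1, 3, 4, and 7 are not satisfied.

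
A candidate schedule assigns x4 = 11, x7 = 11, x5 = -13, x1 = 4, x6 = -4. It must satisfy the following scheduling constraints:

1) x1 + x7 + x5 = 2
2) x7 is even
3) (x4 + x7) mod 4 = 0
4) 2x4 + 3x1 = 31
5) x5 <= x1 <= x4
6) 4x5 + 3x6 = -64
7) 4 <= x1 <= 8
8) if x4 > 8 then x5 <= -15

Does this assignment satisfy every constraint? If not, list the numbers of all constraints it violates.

1) x1 + x7 + x5 = 4 + 11 + (-13) = 2 — holds.
2) x7 = 11 is odd — does not hold.
3) x4 + x7 = 22; 22 mod 4 = 2, not 0 — does not hold.
4) 2x4 + 3x1 = 2(11) + 3(4) = 34, not 31 — does not hold.
5) values -13 <= 4 <= 11 — holds.
6) 4x5 + 3x6 = 4(-13) + 3(-4) = -64 — holds.
7) x1 = 4 lies in [4, 8] — holds.
8) x4 = 11 > 8, so we need x5 ≤ -15; but x5 = -13 > -15 — does not hold.

No — constraints 2, 3, 4, 8 are not satisfied.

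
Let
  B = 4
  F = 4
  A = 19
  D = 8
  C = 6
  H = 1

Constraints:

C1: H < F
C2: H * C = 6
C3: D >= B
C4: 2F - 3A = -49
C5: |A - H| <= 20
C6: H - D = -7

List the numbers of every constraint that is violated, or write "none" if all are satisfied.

C1: H = 1, F = 4; 1 < 4  true
C2: H * C = 1 * 6 = 6  true
C3: D = 8, B = 4; 8 ≥ 4  true
C4: 2F - 3A = 2(4) - 3(19) = -49  true
C5: |19 - 1| = 18; 18 ≤ 20  true
C6: H - D = 1 - 8 = -7  true

Yes — all constraints hold.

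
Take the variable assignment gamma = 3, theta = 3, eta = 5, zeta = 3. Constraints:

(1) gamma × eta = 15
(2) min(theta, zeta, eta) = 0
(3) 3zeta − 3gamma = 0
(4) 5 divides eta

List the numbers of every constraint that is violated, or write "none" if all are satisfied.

(1) gamma × eta = 3 × 5 = 15 — holds.
(2) min(3, 3, 5) = 3, not 0 — fails.
(3) 3zeta − 3gamma = 3(3) − 3(3) = 0 — holds.
(4) 5 / 5 = 1, so 5 divides 5 — holds.

The assignment fails constraint 2.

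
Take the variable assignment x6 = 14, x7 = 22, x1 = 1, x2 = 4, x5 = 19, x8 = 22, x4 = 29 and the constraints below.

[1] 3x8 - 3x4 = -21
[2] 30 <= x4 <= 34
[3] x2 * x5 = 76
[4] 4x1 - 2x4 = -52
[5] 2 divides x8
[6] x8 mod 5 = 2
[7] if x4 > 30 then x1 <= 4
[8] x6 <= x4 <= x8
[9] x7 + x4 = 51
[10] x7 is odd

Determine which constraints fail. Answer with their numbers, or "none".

[1] 3x8 - 3x4 = 3(22) - 3(29) = -21 — OK.
[2] x4 = 29 is outside [30, 34] — violated.
[3] x2 * x5 = 4 * 19 = 76 — OK.
[4] 4x1 - 2x4 = 4(1) - 2(29) = -54, not -52 — violated.
[5] 22 / 2 = 11, so 2 divides 22 — OK.
[6] 22 mod 5 = 2 — OK.
[7] x4 = 29, not > 30; antecedent false, conditional vacuously true — OK.
[8] values 14, 29, 22; x4 = 29 is not <= x8 = 22 — violated.
[9] x7 + x4 = 22 + 29 = 51 — OK.
[10] x7 = 22 is even — violated.

The assignment fails constraints 2, 4, 8, and 10.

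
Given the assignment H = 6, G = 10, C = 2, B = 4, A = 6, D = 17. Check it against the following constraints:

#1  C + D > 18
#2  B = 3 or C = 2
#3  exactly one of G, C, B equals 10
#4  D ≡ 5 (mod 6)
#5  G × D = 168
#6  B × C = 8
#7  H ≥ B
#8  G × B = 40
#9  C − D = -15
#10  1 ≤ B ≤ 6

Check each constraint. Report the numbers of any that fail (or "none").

#1 C + D = 2 + 17 = 19; 19 > 18  holds
#2 B = 4 ≠ 3, but C = 2 = 2 (second disjunct)  holds
#3 G=10, C=2, B=4; 1 of them equals 10  holds
#4 17 mod 6 = 5  holds
#5 G × D = 10 × 17 = 170, not 168  fails
#6 B × C = 4 × 2 = 8  holds
#7 H = 6, B = 4; 6 ≥ 4  holds
#8 G × B = 10 × 4 = 40  holds
#9 C − D = 2 − 17 = -15  holds
#10 B = 4 lies in [1, 6]  holds

Violated: 5.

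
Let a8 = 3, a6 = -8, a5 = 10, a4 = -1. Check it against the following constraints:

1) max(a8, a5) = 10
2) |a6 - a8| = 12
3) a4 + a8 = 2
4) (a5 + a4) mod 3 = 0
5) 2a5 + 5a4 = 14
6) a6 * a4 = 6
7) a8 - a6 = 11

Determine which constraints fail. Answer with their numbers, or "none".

Violated: 2, 5, 6.

1) max(3, 10) = 10 — holds.
2) |-8 - 3| = 11, not 12 — does not hold.
3) a4 + a8 = -1 + 3 = 2 — holds.
4) a5 + a4 = 9; 9 mod 3 = 0 — holds.
5) 2a5 + 5a4 = 2(10) + 5(-1) = 15, not 14 — does not hold.
6) a6 * a4 = -8 * (-1) = 8, not 6 — does not hold.
7) a8 - a6 = 3 - (-8) = 11 — holds.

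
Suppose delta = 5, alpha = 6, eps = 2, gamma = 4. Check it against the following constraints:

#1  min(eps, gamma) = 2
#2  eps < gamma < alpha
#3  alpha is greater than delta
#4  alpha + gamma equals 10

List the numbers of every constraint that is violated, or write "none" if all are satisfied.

#1 min(2, 4) = 2  ✔
#2 values 2 < 4 < 6  ✔
#3 alpha = 6, delta = 5; 6 > 5  ✔
#4 alpha + gamma = 6 + 4 = 10  ✔

No violations.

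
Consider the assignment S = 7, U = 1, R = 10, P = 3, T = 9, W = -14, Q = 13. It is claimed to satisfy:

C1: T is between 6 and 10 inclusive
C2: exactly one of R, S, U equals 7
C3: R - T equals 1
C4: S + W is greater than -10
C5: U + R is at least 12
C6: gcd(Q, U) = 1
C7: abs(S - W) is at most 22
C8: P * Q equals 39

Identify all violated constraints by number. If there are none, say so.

Constraint 5 does not hold.

C1: T = 9 lies in [6, 10] — satisfied.
C2: R=10, S=7, U=1; 1 of them equals 7 — satisfied.
C3: R - T = 10 - 9 = 1 — satisfied.
C4: S + W = 7 + (-14) = -7; -7 > -10 — satisfied.
C5: U + R = 1 + 10 = 11; 11 < 12, bound 12 not met — violated.
C6: gcd(13, 1) = 1 — satisfied.
C7: abs(7 - (-14)) = 21; 21 ≤ 22 — satisfied.
C8: P * Q = 3 * 13 = 39 — satisfied.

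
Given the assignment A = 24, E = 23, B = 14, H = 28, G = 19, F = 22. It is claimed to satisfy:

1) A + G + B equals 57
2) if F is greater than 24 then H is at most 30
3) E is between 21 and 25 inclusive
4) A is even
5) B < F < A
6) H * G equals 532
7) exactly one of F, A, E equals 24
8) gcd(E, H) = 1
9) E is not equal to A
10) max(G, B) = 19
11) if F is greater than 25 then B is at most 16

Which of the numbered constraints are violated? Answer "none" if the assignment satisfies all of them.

1) A + G + B = 24 + 19 + 14 = 57 — holds.
2) F = 22, not > 24; antecedent false, conditional vacuously true — holds.
3) E = 23 lies in [21, 25] — holds.
4) A = 24 is even — holds.
5) values 14 < 22 < 24 — holds.
6) H * G = 28 * 19 = 532 — holds.
7) F=22, A=24, E=23; 1 of them equals 24 — holds.
8) gcd(23, 28) = 1 — holds.
9) E = 23, A = 24; distinct — holds.
10) max(19, 14) = 19 — holds.
11) F = 22, not > 25; antecedent false, conditional vacuously true — holds.

No violations.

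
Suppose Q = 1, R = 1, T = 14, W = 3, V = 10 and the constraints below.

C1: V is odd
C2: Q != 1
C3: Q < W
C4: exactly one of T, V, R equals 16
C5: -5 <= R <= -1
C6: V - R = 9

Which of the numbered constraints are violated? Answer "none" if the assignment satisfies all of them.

C1: V = 10 is even  ✘
C2: Q = 1, but 1 is required to differ  ✘
C3: Q = 1, W = 3; 1 < 3  ✔
C4: T=14, V=10, R=1; 0 of them equal 16, not exactly one  ✘
C5: R = 1 is outside [-5, -1]  ✘
C6: V - R = 10 - 1 = 9  ✔

Violated: 1, 2, 4, and 5.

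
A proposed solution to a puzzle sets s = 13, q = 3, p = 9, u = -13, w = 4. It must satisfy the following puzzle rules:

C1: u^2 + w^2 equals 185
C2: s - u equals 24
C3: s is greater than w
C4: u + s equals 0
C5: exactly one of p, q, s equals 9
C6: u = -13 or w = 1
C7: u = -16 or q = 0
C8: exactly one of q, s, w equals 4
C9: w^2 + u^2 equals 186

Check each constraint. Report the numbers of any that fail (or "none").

No — constraints 2, 7, 9 are not satisfied.

C1: u^2 + w^2 = (-13)^2 + 4^2 = 169 + 16 = 185 — satisfied.
C2: s - u = 13 - (-13) = 26, not 24 — violated.
C3: s = 13, w = 4; 13 > 4 — satisfied.
C4: u + s = -13 + 13 = 0 — satisfied.
C5: p=9, q=3, s=13; 1 of them equals 9 — satisfied.
C6: u = -13 = -13 (first disjunct) — satisfied.
C7: u = -13 ≠ -16 and q = 3 ≠ 0; both disjuncts false — violated.
C8: q=3, s=13, w=4; 1 of them equals 4 — satisfied.
C9: w^2 + u^2 = 4^2 + (-13)^2 = 16 + 169 = 185, not 186 — violated.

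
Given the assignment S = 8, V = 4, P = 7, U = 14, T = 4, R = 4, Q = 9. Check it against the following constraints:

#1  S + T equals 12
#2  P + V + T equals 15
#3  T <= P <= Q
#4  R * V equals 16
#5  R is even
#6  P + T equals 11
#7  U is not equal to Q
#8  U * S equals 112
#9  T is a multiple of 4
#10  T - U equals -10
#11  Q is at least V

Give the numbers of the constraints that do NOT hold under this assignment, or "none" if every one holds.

#1 S + T = 8 + 4 = 12 — OK.
#2 P + V + T = 7 + 4 + 4 = 15 — OK.
#3 values 4 <= 7 <= 9 — OK.
#4 R * V = 4 * 4 = 16 — OK.
#5 R = 4 is even — OK.
#6 P + T = 7 + 4 = 11 — OK.
#7 U = 14, Q = 9; distinct — OK.
#8 U * S = 14 * 8 = 112 — OK.
#9 4 / 4 = 1, so 4 divides 4 — OK.
#10 T - U = 4 - 14 = -10 — OK.
#11 Q = 9, V = 4; 9 ≥ 4 — OK.

None — every constraint holds.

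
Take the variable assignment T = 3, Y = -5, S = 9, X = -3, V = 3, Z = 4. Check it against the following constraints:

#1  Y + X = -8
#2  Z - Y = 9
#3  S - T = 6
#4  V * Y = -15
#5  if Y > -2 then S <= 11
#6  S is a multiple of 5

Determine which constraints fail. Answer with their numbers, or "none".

The assignment fails constraint 6.

#1 Y + X = -5 + (-3) = -8 — holds.
#2 Z - Y = 4 - (-5) = 9 — holds.
#3 S - T = 9 - 3 = 6 — holds.
#4 V * Y = 3 * (-5) = -15 — holds.
#5 Y = -5, not > -2; antecedent false, conditional vacuously true — holds.
#6 9 = 5*1 + 4, so 5 does not divide 9 — fails.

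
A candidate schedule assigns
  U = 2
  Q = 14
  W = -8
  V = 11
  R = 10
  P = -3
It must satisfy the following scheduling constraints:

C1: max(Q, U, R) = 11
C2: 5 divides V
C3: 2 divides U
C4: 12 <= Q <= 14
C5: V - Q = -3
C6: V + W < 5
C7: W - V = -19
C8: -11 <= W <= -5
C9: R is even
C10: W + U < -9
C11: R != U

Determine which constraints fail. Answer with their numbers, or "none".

The assignment fails constraints 1, 2, 10.

C1: max(14, 2, 10) = 14, not 11 — does not hold.
C2: 11 = 5*2 + 1, so 5 does not divide 11 — does not hold.
C3: 2 / 2 = 1, so 2 divides 2 — holds.
C4: Q = 14 lies in [12, 14] — holds.
C5: V - Q = 11 - 14 = -3 — holds.
C6: V + W = 11 + (-8) = 3; 3 < 5 — holds.
C7: W - V = -8 - 11 = -19 — holds.
C8: W = -8 lies in [-11, -5] — holds.
C9: R = 10 is even — holds.
C10: W + U = -8 + 2 = -6; -6 ≥ -9, bound -9 not met — does not hold.
C11: R = 10, U = 2; distinct — holds.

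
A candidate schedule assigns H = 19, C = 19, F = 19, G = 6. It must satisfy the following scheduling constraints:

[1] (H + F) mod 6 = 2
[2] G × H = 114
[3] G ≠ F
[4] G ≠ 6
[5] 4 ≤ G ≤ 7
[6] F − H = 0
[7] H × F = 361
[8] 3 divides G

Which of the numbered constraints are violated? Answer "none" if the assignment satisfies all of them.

Violated: 4.

[1] H + F = 38; 38 mod 6 = 2 — holds.
[2] G × H = 6 × 19 = 114 — holds.
[3] G = 6, F = 19; distinct — holds.
[4] G = 6, but 6 is required to differ — does not hold.
[5] G = 6 lies in [4, 7] — holds.
[6] F − H = 19 − 19 = 0 — holds.
[7] H × F = 19 × 19 = 361 — holds.
[8] 6 / 3 = 2, so 3 divides 6 — holds.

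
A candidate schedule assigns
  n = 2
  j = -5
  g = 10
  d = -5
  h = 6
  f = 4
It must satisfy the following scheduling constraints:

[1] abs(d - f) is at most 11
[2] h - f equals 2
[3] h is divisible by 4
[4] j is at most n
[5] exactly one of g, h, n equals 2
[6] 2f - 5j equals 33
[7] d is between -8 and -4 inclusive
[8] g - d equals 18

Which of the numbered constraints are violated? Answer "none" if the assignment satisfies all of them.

Violated: 3 and 8.

[1] abs(-5 - 4) = 9; 9 ≤ 11  ✓
[2] h - f = 6 - 4 = 2  ✓
[3] 6 = 4*1 + 2, so 4 does not divide 6  ✗
[4] j = -5, n = 2; -5 ≤ 2  ✓
[5] g=10, h=6, n=2; 1 of them equals 2  ✓
[6] 2f - 5j = 2(4) - 5(-5) = 33  ✓
[7] d = -5 lies in [-8, -4]  ✓
[8] g - d = 10 - (-5) = 15, not 18  ✗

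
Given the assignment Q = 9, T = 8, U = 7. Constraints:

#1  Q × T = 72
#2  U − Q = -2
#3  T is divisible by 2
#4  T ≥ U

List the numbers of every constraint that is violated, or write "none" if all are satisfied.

#1 Q × T = 9 × 8 = 72 — OK.
#2 U − Q = 7 − 9 = -2 — OK.
#3 8 / 2 = 4, so 2 divides 8 — OK.
#4 T = 8, U = 7; 8 ≥ 7 — OK.

The assignment satisfies every constraint.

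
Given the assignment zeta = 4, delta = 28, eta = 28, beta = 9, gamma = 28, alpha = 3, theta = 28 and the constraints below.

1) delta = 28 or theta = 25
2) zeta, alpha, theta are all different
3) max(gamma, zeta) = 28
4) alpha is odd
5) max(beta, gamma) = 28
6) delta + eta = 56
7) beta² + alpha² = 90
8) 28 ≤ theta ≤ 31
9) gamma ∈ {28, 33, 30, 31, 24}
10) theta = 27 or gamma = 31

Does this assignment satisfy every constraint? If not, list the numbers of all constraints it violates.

The assignment fails constraint 10.

1) delta = 28 = 28 (first disjunct) — holds.
2) values 4, 3, 28 are pairwise distinct — holds.
3) max(28, 4) = 28 — holds.
4) alpha = 3 is odd — holds.
5) max(9, 28) = 28 — holds.
6) delta + eta = 28 + 28 = 56 — holds.
7) beta² + alpha² = 9² + 3² = 81 + 9 = 90 — holds.
8) theta = 28 lies in [28, 31] — holds.
9) gamma = 28 is in {28, 33, 30, 31, 24} — holds.
10) theta = 28 ≠ 27 and gamma = 28 ≠ 31; both disjuncts false — fails.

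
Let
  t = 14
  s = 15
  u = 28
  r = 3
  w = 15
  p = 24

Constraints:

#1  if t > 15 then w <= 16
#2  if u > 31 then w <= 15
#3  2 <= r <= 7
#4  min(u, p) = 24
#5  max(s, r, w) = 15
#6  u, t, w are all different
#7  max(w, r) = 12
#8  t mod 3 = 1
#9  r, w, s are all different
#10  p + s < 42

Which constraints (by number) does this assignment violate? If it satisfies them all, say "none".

Constraints 7, 8, and 9 are violated.

#1 t = 14, not > 15; antecedent false, conditional vacuously true  ✓
#2 u = 28, not > 31; antecedent false, conditional vacuously true  ✓
#3 r = 3 lies in [2, 7]  ✓
#4 min(28, 24) = 24  ✓
#5 max(15, 3, 15) = 15  ✓
#6 values 28, 14, 15 are pairwise distinct  ✓
#7 max(15, 3) = 15, not 12  ✗
#8 14 mod 3 = 2, not 1  ✗
#9 w = s = 15, not all different  ✗
#10 p + s = 24 + 15 = 39; 39 < 42  ✓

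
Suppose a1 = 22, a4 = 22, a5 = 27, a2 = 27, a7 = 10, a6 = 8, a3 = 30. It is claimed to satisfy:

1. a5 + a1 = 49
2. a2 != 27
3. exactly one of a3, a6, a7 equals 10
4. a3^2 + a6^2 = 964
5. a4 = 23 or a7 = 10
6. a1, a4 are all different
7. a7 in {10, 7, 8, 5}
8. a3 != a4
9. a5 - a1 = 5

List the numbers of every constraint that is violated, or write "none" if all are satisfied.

The assignment fails constraints 2, 6.

1. a5 + a1 = 27 + 22 = 49 — OK.
2. a2 = 27, but 27 is required to differ — violated.
3. a3=30, a6=8, a7=10; 1 of them equals 10 — OK.
4. a3^2 + a6^2 = 30^2 + 8^2 = 900 + 64 = 964 — OK.
5. a4 = 22 ≠ 23, but a7 = 10 = 10 (second disjunct) — OK.
6. a1 = a4 = 22, not all different — violated.
7. a7 = 10 is in {10, 7, 8, 5} — OK.
8. a3 = 30, a4 = 22; distinct — OK.
9. a5 - a1 = 27 - 22 = 5 — OK.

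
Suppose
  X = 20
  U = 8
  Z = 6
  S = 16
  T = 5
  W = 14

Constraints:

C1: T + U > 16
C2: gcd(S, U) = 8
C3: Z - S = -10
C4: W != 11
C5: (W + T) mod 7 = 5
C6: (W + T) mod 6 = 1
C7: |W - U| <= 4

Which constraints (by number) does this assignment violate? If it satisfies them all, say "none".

C1: T + U = 5 + 8 = 13; 13 ≤ 16, bound 16 not met  fails
C2: gcd(16, 8) = 8  holds
C3: Z - S = 6 - 16 = -10  holds
C4: W = 14, and 14 ≠ 11  holds
C5: W + T = 19; 19 mod 7 = 5  holds
C6: W + T = 19; 19 mod 6 = 1  holds
C7: |14 - 8| = 6; 6 > 4, exceeds bound 4  fails

The assignment fails constraints 1, 7.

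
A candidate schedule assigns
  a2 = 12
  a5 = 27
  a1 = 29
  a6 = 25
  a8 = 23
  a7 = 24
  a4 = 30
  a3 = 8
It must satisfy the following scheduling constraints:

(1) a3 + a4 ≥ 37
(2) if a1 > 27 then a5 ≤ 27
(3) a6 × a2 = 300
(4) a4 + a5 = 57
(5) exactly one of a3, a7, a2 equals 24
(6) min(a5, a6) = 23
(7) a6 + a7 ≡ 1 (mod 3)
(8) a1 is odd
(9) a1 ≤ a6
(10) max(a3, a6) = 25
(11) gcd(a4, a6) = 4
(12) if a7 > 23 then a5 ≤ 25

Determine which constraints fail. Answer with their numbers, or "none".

Constraints 6, 9, 11, and 12 do not hold.

(1) a3 + a4 = 8 + 30 = 38; 38 ≥ 37  ✓
(2) a1 = 29 > 27, so we need a5 ≤ 27; a5 = 27 ≤ 27  ✓
(3) a6 × a2 = 25 × 12 = 300  ✓
(4) a4 + a5 = 30 + 27 = 57  ✓
(5) a3=8, a7=24, a2=12; 1 of them equals 24  ✓
(6) min(27, 25) = 25, not 23  ✗
(7) a6 + a7 = 49; 49 mod 3 = 1  ✓
(8) a1 = 29 is odd  ✓
(9) a1 = 29, a6 = 25; 29 > 25 (want ≤)  ✗
(10) max(8, 25) = 25  ✓
(11) gcd(30, 25) = 5, not 4  ✗
(12) a7 = 24 > 23, so we need a5 ≤ 25; but a5 = 27 > 25  ✗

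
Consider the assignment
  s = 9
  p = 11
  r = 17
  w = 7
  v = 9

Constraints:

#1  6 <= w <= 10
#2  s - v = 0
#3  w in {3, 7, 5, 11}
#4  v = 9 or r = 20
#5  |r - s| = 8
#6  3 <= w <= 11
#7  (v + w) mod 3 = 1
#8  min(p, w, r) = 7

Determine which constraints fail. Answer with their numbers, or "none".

#1 w = 7 lies in [6, 10]  yes
#2 s - v = 9 - 9 = 0  yes
#3 w = 7 is in {3, 7, 5, 11}  yes
#4 v = 9 = 9 (first disjunct)  yes
#5 |17 - 9| = 8  yes
#6 w = 7 lies in [3, 11]  yes
#7 v + w = 16; 16 mod 3 = 1  yes
#8 min(11, 7, 17) = 7  yes

None — every constraint holds.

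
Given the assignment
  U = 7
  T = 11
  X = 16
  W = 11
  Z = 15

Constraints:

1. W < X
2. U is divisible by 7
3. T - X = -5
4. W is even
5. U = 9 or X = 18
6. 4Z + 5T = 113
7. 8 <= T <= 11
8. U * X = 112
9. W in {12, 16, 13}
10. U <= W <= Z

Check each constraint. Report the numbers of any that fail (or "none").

The assignment fails constraints 4, 5, 6, 9.

1. W = 11, X = 16; 11 < 16  ✔
2. 7 / 7 = 1, so 7 divides 7  ✔
3. T - X = 11 - 16 = -5  ✔
4. W = 11 is odd  ✘
5. U = 7 ≠ 9 and X = 16 ≠ 18; both disjuncts false  ✘
6. 4Z + 5T = 4(15) + 5(11) = 115, not 113  ✘
7. T = 11 lies in [8, 11]  ✔
8. U * X = 7 * 16 = 112  ✔
9. W = 11 is not in {12, 16, 13}  ✘
10. values 7 <= 11 <= 15  ✔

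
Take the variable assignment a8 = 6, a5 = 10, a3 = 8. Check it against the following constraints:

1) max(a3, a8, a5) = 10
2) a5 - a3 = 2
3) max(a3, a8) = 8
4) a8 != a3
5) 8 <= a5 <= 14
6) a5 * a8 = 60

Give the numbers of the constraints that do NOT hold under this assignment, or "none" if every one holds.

1) max(8, 6, 10) = 10 — holds.
2) a5 - a3 = 10 - 8 = 2 — holds.
3) max(8, 6) = 8 — holds.
4) a8 = 6, a3 = 8; distinct — holds.
5) a5 = 10 lies in [8, 14] — holds.
6) a5 * a8 = 10 * 6 = 60 — holds.

The assignment satisfies every constraint.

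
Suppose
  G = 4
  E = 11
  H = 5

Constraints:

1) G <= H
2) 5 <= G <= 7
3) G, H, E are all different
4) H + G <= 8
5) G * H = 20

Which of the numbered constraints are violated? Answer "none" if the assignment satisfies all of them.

Violated: 2, 4.

1) G = 4, H = 5; 4 ≤ 5  ✔
2) G = 4 is outside [5, 7]  ✘
3) values 4, 5, 11 are pairwise distinct  ✔
4) H + G = 5 + 4 = 9; 9 > 8, bound 8 not met  ✘
5) G * H = 4 * 5 = 20  ✔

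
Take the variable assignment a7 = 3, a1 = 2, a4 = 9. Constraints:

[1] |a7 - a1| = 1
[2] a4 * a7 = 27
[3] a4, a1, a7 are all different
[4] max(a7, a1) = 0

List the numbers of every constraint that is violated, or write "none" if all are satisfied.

[1] |3 - 2| = 1  OK
[2] a4 * a7 = 9 * 3 = 27  OK
[3] values 9, 2, 3 are pairwise distinct  OK
[4] max(3, 2) = 3, not 0  FAIL

Constraint 4 is violated.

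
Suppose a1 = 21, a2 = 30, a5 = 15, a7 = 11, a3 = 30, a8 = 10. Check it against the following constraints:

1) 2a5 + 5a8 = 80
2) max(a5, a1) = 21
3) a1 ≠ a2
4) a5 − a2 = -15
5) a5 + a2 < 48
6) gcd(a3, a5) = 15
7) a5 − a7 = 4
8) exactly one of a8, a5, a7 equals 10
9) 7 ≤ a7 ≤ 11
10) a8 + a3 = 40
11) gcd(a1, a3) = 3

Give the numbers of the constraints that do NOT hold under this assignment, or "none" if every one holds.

1) 2a5 + 5a8 = 2(15) + 5(10) = 80  holds
2) max(15, 21) = 21  holds
3) a1 = 21, a2 = 30; distinct  holds
4) a5 − a2 = 15 − 30 = -15  holds
5) a5 + a2 = 15 + 30 = 45; 45 < 48  holds
6) gcd(30, 15) = 15  holds
7) a5 − a7 = 15 − 11 = 4  holds
8) a8=10, a5=15, a7=11; 1 of them equals 10  holds
9) a7 = 11 lies in [7, 11]  holds
10) a8 + a3 = 10 + 30 = 40  holds
11) gcd(21, 30) = 3  holds

None — every constraint holds.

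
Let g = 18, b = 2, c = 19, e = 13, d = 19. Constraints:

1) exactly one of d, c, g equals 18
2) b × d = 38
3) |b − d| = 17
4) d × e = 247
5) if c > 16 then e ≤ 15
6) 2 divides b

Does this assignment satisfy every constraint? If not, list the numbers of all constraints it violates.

No violations.

1) d=19, c=19, g=18; 1 of them equals 18  true
2) b × d = 2 × 19 = 38  true
3) |2 − 19| = 17  true
4) d × e = 19 × 13 = 247  true
5) c = 19 > 16, so we need e ≤ 15; e = 13 ≤ 15  true
6) 2 / 2 = 1, so 2 divides 2  true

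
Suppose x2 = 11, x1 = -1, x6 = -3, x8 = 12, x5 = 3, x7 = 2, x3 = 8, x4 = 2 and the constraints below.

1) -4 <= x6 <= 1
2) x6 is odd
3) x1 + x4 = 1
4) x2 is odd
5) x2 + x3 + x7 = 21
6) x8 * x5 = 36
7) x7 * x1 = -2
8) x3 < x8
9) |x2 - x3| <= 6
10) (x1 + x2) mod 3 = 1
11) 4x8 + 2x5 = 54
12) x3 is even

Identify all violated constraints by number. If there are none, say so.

1) x6 = -3 lies in [-4, 1]  ✔
2) x6 = -3 is odd  ✔
3) x1 + x4 = -1 + 2 = 1  ✔
4) x2 = 11 is odd  ✔
5) x2 + x3 + x7 = 11 + 8 + 2 = 21  ✔
6) x8 * x5 = 12 * 3 = 36  ✔
7) x7 * x1 = 2 * (-1) = -2  ✔
8) x3 = 8, x8 = 12; 8 < 12  ✔
9) |11 - 8| = 3; 3 ≤ 6  ✔
10) x1 + x2 = 10; 10 mod 3 = 1  ✔
11) 4x8 + 2x5 = 4(12) + 2(3) = 54  ✔
12) x3 = 8 is even  ✔

Yes — all constraints hold.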